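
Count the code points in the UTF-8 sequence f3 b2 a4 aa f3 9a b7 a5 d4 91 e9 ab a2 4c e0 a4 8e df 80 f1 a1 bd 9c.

8

Byte at offset 0: 0xF3 = 11110011 → 4-byte char (#1). Advance 4.
Byte at offset 4: 0xF3 = 11110011 → 4-byte char (#2). Advance 4.
Byte at offset 8: 0xD4 = 11010100 → 2-byte char (#3). Advance 2.
Byte at offset 10: 0xE9 = 11101001 → 3-byte char (#4). Advance 3.
Byte at offset 13: 0x4C = 01001100 → 1-byte char (#5). Advance 1.
Byte at offset 14: 0xE0 = 11100000 → 3-byte char (#6). Advance 3.
Byte at offset 17: 0xDF = 11011111 → 2-byte char (#7). Advance 2.
Byte at offset 19: 0xF1 = 11110001 → 4-byte char (#8). Advance 4.
Reached end at offset 23 after 8 code points.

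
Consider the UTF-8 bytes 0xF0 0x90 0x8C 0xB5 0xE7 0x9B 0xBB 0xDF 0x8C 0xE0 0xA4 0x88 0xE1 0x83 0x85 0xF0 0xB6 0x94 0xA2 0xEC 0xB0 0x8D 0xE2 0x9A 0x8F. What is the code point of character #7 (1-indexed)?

U+CC0D

Offset 0: leading byte 0xF0 = 11110000 → 4-byte char #1 = F0 90 8C B5.
Offset 4: leading byte 0xE7 = 11100111 → 3-byte char #2 = E7 9B BB.
Offset 7: leading byte 0xDF = 11011111 → 2-byte char #3 = DF 8C.
Offset 9: leading byte 0xE0 = 11100000 → 3-byte char #4 = E0 A4 88.
Offset 12: leading byte 0xE1 = 11100001 → 3-byte char #5 = E1 83 85.
Offset 15: leading byte 0xF0 = 11110000 → 4-byte char #6 = F0 B6 94 A2.
Offset 19: leading byte 0xEC = 11101100 → 3-byte char #7 = EC B0 8D.
Leading byte 0xEC = 11101100 matches 1110xxxx → 3-byte sequence.
Byte 1: 0xEC = 11101100, payload 1100 (4 bits).
Byte 2: 0xB0 = 10110000 (10xxxxxx ✓), payload 110000.
Byte 3: 0x8D = 10001101 (10xxxxxx ✓), payload 001101.
Concatenate: 1100110000001101 = 0xCC0D (16 bits → U+CC0D).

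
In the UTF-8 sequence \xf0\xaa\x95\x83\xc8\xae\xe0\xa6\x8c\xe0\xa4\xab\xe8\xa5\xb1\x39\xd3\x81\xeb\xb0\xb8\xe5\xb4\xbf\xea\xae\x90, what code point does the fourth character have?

Offset 0: leading byte 0xF0 = 11110000 → 4-byte char #1 = F0 AA 95 83.
Offset 4: leading byte 0xC8 = 11001000 → 2-byte char #2 = C8 AE.
Offset 6: leading byte 0xE0 = 11100000 → 3-byte char #3 = E0 A6 8C.
Offset 9: leading byte 0xE0 = 11100000 → 3-byte char #4 = E0 A4 AB.
Leading byte 0xE0 = 11100000 matches 1110xxxx → 3-byte sequence.
Byte 1: 0xE0 = 11100000, payload 0000 (4 bits).
Byte 2: 0xA4 = 10100100 (10xxxxxx ✓), payload 100100.
Byte 3: 0xAB = 10101011 (10xxxxxx ✓), payload 101011.
Concatenate: 0000100100101011 = 0x92B (16 bits → U+092B).

U+092B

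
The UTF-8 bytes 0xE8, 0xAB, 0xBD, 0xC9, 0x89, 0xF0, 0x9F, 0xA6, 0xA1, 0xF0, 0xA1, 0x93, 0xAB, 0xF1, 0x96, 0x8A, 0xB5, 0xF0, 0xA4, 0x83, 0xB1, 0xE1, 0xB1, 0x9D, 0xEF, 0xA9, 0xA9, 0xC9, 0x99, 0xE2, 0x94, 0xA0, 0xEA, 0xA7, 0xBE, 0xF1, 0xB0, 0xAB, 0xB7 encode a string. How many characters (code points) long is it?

Byte at offset 0: 0xE8 = 11101000 → 3-byte char (#1). Advance 3.
Byte at offset 3: 0xC9 = 11001001 → 2-byte char (#2). Advance 2.
Byte at offset 5: 0xF0 = 11110000 → 4-byte char (#3). Advance 4.
Byte at offset 9: 0xF0 = 11110000 → 4-byte char (#4). Advance 4.
Byte at offset 13: 0xF1 = 11110001 → 4-byte char (#5). Advance 4.
Byte at offset 17: 0xF0 = 11110000 → 4-byte char (#6). Advance 4.
Byte at offset 21: 0xE1 = 11100001 → 3-byte char (#7). Advance 3.
Byte at offset 24: 0xEF = 11101111 → 3-byte char (#8). Advance 3.
Byte at offset 27: 0xC9 = 11001001 → 2-byte char (#9). Advance 2.
Byte at offset 29: 0xE2 = 11100010 → 3-byte char (#10). Advance 3.
Byte at offset 32: 0xEA = 11101010 → 3-byte char (#11). Advance 3.
Byte at offset 35: 0xF1 = 11110001 → 4-byte char (#12). Advance 4.
Reached end at offset 39 after 12 code points.

12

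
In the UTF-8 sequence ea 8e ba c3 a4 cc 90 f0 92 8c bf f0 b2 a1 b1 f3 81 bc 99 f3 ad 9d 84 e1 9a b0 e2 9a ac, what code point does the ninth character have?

Offset 0: leading byte 0xEA = 11101010 → 3-byte char #1 = EA 8E BA.
Offset 3: leading byte 0xC3 = 11000011 → 2-byte char #2 = C3 A4.
Offset 5: leading byte 0xCC = 11001100 → 2-byte char #3 = CC 90.
Offset 7: leading byte 0xF0 = 11110000 → 4-byte char #4 = F0 92 8C BF.
Offset 11: leading byte 0xF0 = 11110000 → 4-byte char #5 = F0 B2 A1 B1.
Offset 15: leading byte 0xF3 = 11110011 → 4-byte char #6 = F3 81 BC 99.
Offset 19: leading byte 0xF3 = 11110011 → 4-byte char #7 = F3 AD 9D 84.
Offset 23: leading byte 0xE1 = 11100001 → 3-byte char #8 = E1 9A B0.
Offset 26: leading byte 0xE2 = 11100010 → 3-byte char #9 = E2 9A AC.
Leading byte 0xE2 = 11100010 matches 1110xxxx → 3-byte sequence.
Byte 1: 0xE2 = 11100010, payload 0010 (4 bits).
Byte 2: 0x9A = 10011010 (10xxxxxx ✓), payload 011010.
Byte 3: 0xAC = 10101100 (10xxxxxx ✓), payload 101100.
Concatenate: 0010011010101100 = 0x26AC (16 bits → U+26AC).

U+26AC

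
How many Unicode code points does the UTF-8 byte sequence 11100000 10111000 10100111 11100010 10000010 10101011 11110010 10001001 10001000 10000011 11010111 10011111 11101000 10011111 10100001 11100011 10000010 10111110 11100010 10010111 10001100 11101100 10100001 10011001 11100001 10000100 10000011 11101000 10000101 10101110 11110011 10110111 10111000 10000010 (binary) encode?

11

Byte at offset 0: 0xE0 = 11100000 → 3-byte char (#1). Advance 3.
Byte at offset 3: 0xE2 = 11100010 → 3-byte char (#2). Advance 3.
Byte at offset 6: 0xF2 = 11110010 → 4-byte char (#3). Advance 4.
Byte at offset 10: 0xD7 = 11010111 → 2-byte char (#4). Advance 2.
Byte at offset 12: 0xE8 = 11101000 → 3-byte char (#5). Advance 3.
Byte at offset 15: 0xE3 = 11100011 → 3-byte char (#6). Advance 3.
Byte at offset 18: 0xE2 = 11100010 → 3-byte char (#7). Advance 3.
Byte at offset 21: 0xEC = 11101100 → 3-byte char (#8). Advance 3.
Byte at offset 24: 0xE1 = 11100001 → 3-byte char (#9). Advance 3.
Byte at offset 27: 0xE8 = 11101000 → 3-byte char (#10). Advance 3.
Byte at offset 30: 0xF3 = 11110011 → 4-byte char (#11). Advance 4.
Reached end at offset 34 after 11 code points.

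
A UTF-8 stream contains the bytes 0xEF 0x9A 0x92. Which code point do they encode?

Leading byte 0xEF = 11101111 matches 1110xxxx → 3-byte sequence.
Byte 1: 0xEF = 11101111, payload 1111 (4 bits).
Byte 2: 0x9A = 10011010 (10xxxxxx ✓), payload 011010.
Byte 3: 0x92 = 10010010 (10xxxxxx ✓), payload 010010.
Concatenate: 1111011010010010 = 0xF692 (16 bits → U+F692).

U+F692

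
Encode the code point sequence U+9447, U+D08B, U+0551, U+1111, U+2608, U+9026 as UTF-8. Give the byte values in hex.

E9 91 87 ED 82 8B D5 91 E1 84 91 E2 98 88 E9 80 A6

U+9447: 3-byte form → E9 91 87.
U+D08B: 3-byte form → ED 82 8B.
U+0551: 2-byte form → D5 91.
U+1111: 3-byte form → E1 84 91.
U+2608: 3-byte form → E2 98 88.
U+9026: 3-byte form → E9 80 A6.
Concatenated (17 bytes): E9 91 87 ED 82 8B D5 91 E1 84 91 E2 98 88 E9 80 A6.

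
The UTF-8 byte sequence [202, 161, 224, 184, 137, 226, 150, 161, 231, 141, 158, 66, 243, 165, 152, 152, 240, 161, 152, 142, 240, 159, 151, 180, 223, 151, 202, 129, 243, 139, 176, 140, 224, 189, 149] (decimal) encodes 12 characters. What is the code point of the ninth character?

Offset 0: leading byte 0xCA = 11001010 → 2-byte char #1 = CA A1.
Offset 2: leading byte 0xE0 = 11100000 → 3-byte char #2 = E0 B8 89.
Offset 5: leading byte 0xE2 = 11100010 → 3-byte char #3 = E2 96 A1.
Offset 8: leading byte 0xE7 = 11100111 → 3-byte char #4 = E7 8D 9E.
Offset 11: leading byte 0x42 = 01000010 → 1-byte char #5 = 42.
Offset 12: leading byte 0xF3 = 11110011 → 4-byte char #6 = F3 A5 98 98.
Offset 16: leading byte 0xF0 = 11110000 → 4-byte char #7 = F0 A1 98 8E.
Offset 20: leading byte 0xF0 = 11110000 → 4-byte char #8 = F0 9F 97 B4.
Offset 24: leading byte 0xDF = 11011111 → 2-byte char #9 = DF 97.
Leading byte 0xDF = 11011111 matches 110xxxxx → 2-byte sequence.
Byte 1: 0xDF = 11011111, payload 11111 (5 bits).
Byte 2: 0x97 = 10010111 (10xxxxxx ✓), payload 010111.
Concatenate: 11111010111 = 0x7D7 (11 bits → U+07D7).

U+07D7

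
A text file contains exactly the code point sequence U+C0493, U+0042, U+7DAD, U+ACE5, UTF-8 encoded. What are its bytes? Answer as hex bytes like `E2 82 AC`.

U+C0493: 4-byte form → F3 80 92 93.
U+0042: 1-byte form → 42.
U+7DAD: 3-byte form → E7 B6 AD.
U+ACE5: 3-byte form → EA B3 A5.
Concatenated (11 bytes): F3 80 92 93 42 E7 B6 AD EA B3 A5.

F3 80 92 93 42 E7 B6 AD EA B3 A5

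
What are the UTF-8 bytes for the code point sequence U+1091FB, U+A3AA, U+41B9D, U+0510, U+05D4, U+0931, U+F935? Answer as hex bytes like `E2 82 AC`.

F4 89 87 BB EA 8E AA F1 81 AE 9D D4 90 D7 94 E0 A4 B1 EF A4 B5

U+1091FB: 4-byte form → F4 89 87 BB.
U+A3AA: 3-byte form → EA 8E AA.
U+41B9D: 4-byte form → F1 81 AE 9D.
U+0510: 2-byte form → D4 90.
U+05D4: 2-byte form → D7 94.
U+0931: 3-byte form → E0 A4 B1.
U+F935: 3-byte form → EF A4 B5.
Concatenated (21 bytes): F4 89 87 BB EA 8E AA F1 81 AE 9D D4 90 D7 94 E0 A4 B1 EF A4 B5.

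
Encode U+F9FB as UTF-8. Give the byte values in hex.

EF A7 BB

U+F9FB = 0xF9FB = 63995 decimal. In range U+0800–U+FFFF → 3-byte form: 1110xxxx 10xxxxxx 10xxxxxx.
Binary (16 bits): 1111100111111011.
Split 4+6+6: 1111 | 100111 | 111011.
Byte 1: 11101111 = 0xEF.
Byte 2: 10100111 = 0xA7.
Byte 3: 10111011 = 0xBB.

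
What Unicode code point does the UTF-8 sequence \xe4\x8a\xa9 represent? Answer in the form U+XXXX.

Leading byte 0xE4 = 11100100 matches 1110xxxx → 3-byte sequence.
Byte 1: 0xE4 = 11100100, payload 0100 (4 bits).
Byte 2: 0x8A = 10001010 (10xxxxxx ✓), payload 001010.
Byte 3: 0xA9 = 10101001 (10xxxxxx ✓), payload 101001.
Concatenate: 0100001010101001 = 0x42A9 (16 bits → U+42A9).

U+42A9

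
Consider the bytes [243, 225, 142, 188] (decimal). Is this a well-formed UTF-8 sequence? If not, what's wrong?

Leading byte 0xF3 = 11110011 → 4-byte form.
Byte 2 is 0xE1 = 11100001, which is not 10xxxxxx — expected a continuation byte.

invalid (non-continuation byte where continuation expected)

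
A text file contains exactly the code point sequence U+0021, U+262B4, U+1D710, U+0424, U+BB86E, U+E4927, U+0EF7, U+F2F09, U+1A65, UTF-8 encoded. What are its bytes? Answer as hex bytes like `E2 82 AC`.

21 F0 A6 8A B4 F0 9D 9C 90 D0 A4 F2 BB A1 AE F3 A4 A4 A7 E0 BB B7 F3 B2 BC 89 E1 A9 A5

U+0021: 1-byte form → 21.
U+262B4: 4-byte form → F0 A6 8A B4.
U+1D710: 4-byte form → F0 9D 9C 90.
U+0424: 2-byte form → D0 A4.
U+BB86E: 4-byte form → F2 BB A1 AE.
U+E4927: 4-byte form → F3 A4 A4 A7.
U+0EF7: 3-byte form → E0 BB B7.
U+F2F09: 4-byte form → F3 B2 BC 89.
U+1A65: 3-byte form → E1 A9 A5.
Concatenated (29 bytes): 21 F0 A6 8A B4 F0 9D 9C 90 D0 A4 F2 BB A1 AE F3 A4 A4 A7 E0 BB B7 F3 B2 BC 89 E1 A9 A5.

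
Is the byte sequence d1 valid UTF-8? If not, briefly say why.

invalid (sequence truncated)

Leading byte 0xD1 = 11010001 → 2-byte form, but only 1 byte is present.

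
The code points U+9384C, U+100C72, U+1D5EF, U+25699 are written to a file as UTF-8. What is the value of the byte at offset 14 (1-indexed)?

1-indexed offset 14 is 0-indexed offset 13.
U+9384C → 4-byte form F2 93 A1 8C at offsets 0–3.
U+100C72 → 4-byte form F4 80 B1 B2 at offsets 4–7.
U+1D5EF → 4-byte form F0 9D 97 AF at offsets 8–11.
U+25699 → 4-byte form F0 A5 9A 99 at offsets 12–15.
Offset 13 falls in char 4's range; it's byte 2 of F0 A5 9A 99 = 0xA5.

0xA5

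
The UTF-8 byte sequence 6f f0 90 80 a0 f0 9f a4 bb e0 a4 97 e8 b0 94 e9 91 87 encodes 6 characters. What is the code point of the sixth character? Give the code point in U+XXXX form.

Offset 0: leading byte 0x6F = 01101111 → 1-byte char #1 = 6F.
Offset 1: leading byte 0xF0 = 11110000 → 4-byte char #2 = F0 90 80 A0.
Offset 5: leading byte 0xF0 = 11110000 → 4-byte char #3 = F0 9F A4 BB.
Offset 9: leading byte 0xE0 = 11100000 → 3-byte char #4 = E0 A4 97.
Offset 12: leading byte 0xE8 = 11101000 → 3-byte char #5 = E8 B0 94.
Offset 15: leading byte 0xE9 = 11101001 → 3-byte char #6 = E9 91 87.
Leading byte 0xE9 = 11101001 matches 1110xxxx → 3-byte sequence.
Byte 1: 0xE9 = 11101001, payload 1001 (4 bits).
Byte 2: 0x91 = 10010001 (10xxxxxx ✓), payload 010001.
Byte 3: 0x87 = 10000111 (10xxxxxx ✓), payload 000111.
Concatenate: 1001010001000111 = 0x9447 (16 bits → U+9447).

U+9447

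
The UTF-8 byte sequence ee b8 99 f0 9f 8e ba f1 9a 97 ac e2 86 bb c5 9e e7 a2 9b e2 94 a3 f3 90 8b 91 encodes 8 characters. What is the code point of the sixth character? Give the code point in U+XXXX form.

U+789B

Offset 0: leading byte 0xEE = 11101110 → 3-byte char #1 = EE B8 99.
Offset 3: leading byte 0xF0 = 11110000 → 4-byte char #2 = F0 9F 8E BA.
Offset 7: leading byte 0xF1 = 11110001 → 4-byte char #3 = F1 9A 97 AC.
Offset 11: leading byte 0xE2 = 11100010 → 3-byte char #4 = E2 86 BB.
Offset 14: leading byte 0xC5 = 11000101 → 2-byte char #5 = C5 9E.
Offset 16: leading byte 0xE7 = 11100111 → 3-byte char #6 = E7 A2 9B.
Leading byte 0xE7 = 11100111 matches 1110xxxx → 3-byte sequence.
Byte 1: 0xE7 = 11100111, payload 0111 (4 bits).
Byte 2: 0xA2 = 10100010 (10xxxxxx ✓), payload 100010.
Byte 3: 0x9B = 10011011 (10xxxxxx ✓), payload 011011.
Concatenate: 0111100010011011 = 0x789B (16 bits → U+789B).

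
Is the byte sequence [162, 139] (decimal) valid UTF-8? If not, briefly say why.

invalid (continuation byte with no leading byte)

Byte 0xA2 = 10100010 has the form 10xxxxxx — a continuation byte — but there is no preceding leading byte.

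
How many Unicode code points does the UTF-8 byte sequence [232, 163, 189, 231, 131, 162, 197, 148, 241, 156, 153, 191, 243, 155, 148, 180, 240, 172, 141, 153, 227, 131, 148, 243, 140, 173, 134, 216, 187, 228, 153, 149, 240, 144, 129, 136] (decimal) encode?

Byte at offset 0: 0xE8 = 11101000 → 3-byte char (#1). Advance 3.
Byte at offset 3: 0xE7 = 11100111 → 3-byte char (#2). Advance 3.
Byte at offset 6: 0xC5 = 11000101 → 2-byte char (#3). Advance 2.
Byte at offset 8: 0xF1 = 11110001 → 4-byte char (#4). Advance 4.
Byte at offset 12: 0xF3 = 11110011 → 4-byte char (#5). Advance 4.
Byte at offset 16: 0xF0 = 11110000 → 4-byte char (#6). Advance 4.
Byte at offset 20: 0xE3 = 11100011 → 3-byte char (#7). Advance 3.
Byte at offset 23: 0xF3 = 11110011 → 4-byte char (#8). Advance 4.
Byte at offset 27: 0xD8 = 11011000 → 2-byte char (#9). Advance 2.
Byte at offset 29: 0xE4 = 11100100 → 3-byte char (#10). Advance 3.
Byte at offset 32: 0xF0 = 11110000 → 4-byte char (#11). Advance 4.
Reached end at offset 36 after 11 code points.

11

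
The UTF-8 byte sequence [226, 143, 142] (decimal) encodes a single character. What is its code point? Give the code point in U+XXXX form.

Leading byte 0xE2 = 11100010 matches 1110xxxx → 3-byte sequence.
Byte 1: 0xE2 = 11100010, payload 0010 (4 bits).
Byte 2: 0x8F = 10001111 (10xxxxxx ✓), payload 001111.
Byte 3: 0x8E = 10001110 (10xxxxxx ✓), payload 001110.
Concatenate: 0010001111001110 = 0x23CE (16 bits → U+23CE).

U+23CE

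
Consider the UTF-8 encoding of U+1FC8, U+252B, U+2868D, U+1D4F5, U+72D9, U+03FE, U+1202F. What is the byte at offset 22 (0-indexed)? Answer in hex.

0xAF

U+1FC8 → 3-byte form E1 BF 88 at offsets 0–2.
U+252B → 3-byte form E2 94 AB at offsets 3–5.
U+2868D → 4-byte form F0 A8 9A 8D at offsets 6–9.
U+1D4F5 → 4-byte form F0 9D 93 B5 at offsets 10–13.
U+72D9 → 3-byte form E7 8B 99 at offsets 14–16.
U+03FE → 2-byte form CF BE at offsets 17–18.
U+1202F → 4-byte form F0 92 80 AF at offsets 19–22.
Offset 22 falls in char 7's range; it's byte 4 of F0 92 80 AF = 0xAF.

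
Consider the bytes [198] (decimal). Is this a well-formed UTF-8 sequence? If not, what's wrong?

invalid (sequence truncated)

Leading byte 0xC6 = 11000110 → 2-byte form, but only 1 byte is present.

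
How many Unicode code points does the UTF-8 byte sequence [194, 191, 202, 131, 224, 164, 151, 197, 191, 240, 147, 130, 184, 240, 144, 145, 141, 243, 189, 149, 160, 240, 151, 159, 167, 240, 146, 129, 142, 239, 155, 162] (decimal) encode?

Byte at offset 0: 0xC2 = 11000010 → 2-byte char (#1). Advance 2.
Byte at offset 2: 0xCA = 11001010 → 2-byte char (#2). Advance 2.
Byte at offset 4: 0xE0 = 11100000 → 3-byte char (#3). Advance 3.
Byte at offset 7: 0xC5 = 11000101 → 2-byte char (#4). Advance 2.
Byte at offset 9: 0xF0 = 11110000 → 4-byte char (#5). Advance 4.
Byte at offset 13: 0xF0 = 11110000 → 4-byte char (#6). Advance 4.
Byte at offset 17: 0xF3 = 11110011 → 4-byte char (#7). Advance 4.
Byte at offset 21: 0xF0 = 11110000 → 4-byte char (#8). Advance 4.
Byte at offset 25: 0xF0 = 11110000 → 4-byte char (#9). Advance 4.
Byte at offset 29: 0xEF = 11101111 → 3-byte char (#10). Advance 3.
Reached end at offset 32 after 10 code points.

10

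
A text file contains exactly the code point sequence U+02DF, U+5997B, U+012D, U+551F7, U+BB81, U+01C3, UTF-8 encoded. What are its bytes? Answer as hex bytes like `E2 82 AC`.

U+02DF: 2-byte form → CB 9F.
U+5997B: 4-byte form → F1 99 A5 BB.
U+012D: 2-byte form → C4 AD.
U+551F7: 4-byte form → F1 95 87 B7.
U+BB81: 3-byte form → EB AE 81.
U+01C3: 2-byte form → C7 83.
Concatenated (17 bytes): CB 9F F1 99 A5 BB C4 AD F1 95 87 B7 EB AE 81 C7 83.

CB 9F F1 99 A5 BB C4 AD F1 95 87 B7 EB AE 81 C7 83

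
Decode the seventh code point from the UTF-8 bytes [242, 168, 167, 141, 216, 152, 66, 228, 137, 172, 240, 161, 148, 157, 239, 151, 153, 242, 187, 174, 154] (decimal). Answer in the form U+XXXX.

Offset 0: leading byte 0xF2 = 11110010 → 4-byte char #1 = F2 A8 A7 8D.
Offset 4: leading byte 0xD8 = 11011000 → 2-byte char #2 = D8 98.
Offset 6: leading byte 0x42 = 01000010 → 1-byte char #3 = 42.
Offset 7: leading byte 0xE4 = 11100100 → 3-byte char #4 = E4 89 AC.
Offset 10: leading byte 0xF0 = 11110000 → 4-byte char #5 = F0 A1 94 9D.
Offset 14: leading byte 0xEF = 11101111 → 3-byte char #6 = EF 97 99.
Offset 17: leading byte 0xF2 = 11110010 → 4-byte char #7 = F2 BB AE 9A.
Leading byte 0xF2 = 11110010 matches 11110xxx → 4-byte sequence.
Byte 1: 0xF2 = 11110010, payload 010 (3 bits).
Byte 2: 0xBB = 10111011 (10xxxxxx ✓), payload 111011.
Byte 3: 0xAE = 10101110 (10xxxxxx ✓), payload 101110.
Byte 4: 0x9A = 10011010 (10xxxxxx ✓), payload 011010.
Concatenate: 010111011101110011010 = 0xBBB9A (21 bits → U+BBB9A).

U+BBB9A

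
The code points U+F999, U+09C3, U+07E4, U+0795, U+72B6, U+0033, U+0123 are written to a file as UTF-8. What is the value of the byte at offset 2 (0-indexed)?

0x99

U+F999 → 3-byte form EF A6 99 at offsets 0–2.
Offset 2 falls in char 1's range; it's byte 3 of EF A6 99 = 0x99.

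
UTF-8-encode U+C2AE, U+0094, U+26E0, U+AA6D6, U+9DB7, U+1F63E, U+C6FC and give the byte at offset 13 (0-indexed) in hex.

0xB6

U+C2AE → 3-byte form EC 8A AE at offsets 0–2.
U+0094 → 2-byte form C2 94 at offsets 3–4.
U+26E0 → 3-byte form E2 9B A0 at offsets 5–7.
U+AA6D6 → 4-byte form F2 AA 9B 96 at offsets 8–11.
U+9DB7 → 3-byte form E9 B6 B7 at offsets 12–14.
Offset 13 falls in char 5's range; it's byte 2 of E9 B6 B7 = 0xB6.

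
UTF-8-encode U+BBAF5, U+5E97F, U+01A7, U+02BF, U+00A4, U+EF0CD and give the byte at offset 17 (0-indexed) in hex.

0x8D

U+BBAF5 → 4-byte form F2 BB AB B5 at offsets 0–3.
U+5E97F → 4-byte form F1 9E A5 BF at offsets 4–7.
U+01A7 → 2-byte form C6 A7 at offsets 8–9.
U+02BF → 2-byte form CA BF at offsets 10–11.
U+00A4 → 2-byte form C2 A4 at offsets 12–13.
U+EF0CD → 4-byte form F3 AF 83 8D at offsets 14–17.
Offset 17 falls in char 6's range; it's byte 4 of F3 AF 83 8D = 0x8D.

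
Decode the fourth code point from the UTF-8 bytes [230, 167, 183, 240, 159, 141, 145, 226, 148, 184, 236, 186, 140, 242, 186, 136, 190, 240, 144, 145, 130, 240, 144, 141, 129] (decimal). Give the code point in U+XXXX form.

U+CE8C

Offset 0: leading byte 0xE6 = 11100110 → 3-byte char #1 = E6 A7 B7.
Offset 3: leading byte 0xF0 = 11110000 → 4-byte char #2 = F0 9F 8D 91.
Offset 7: leading byte 0xE2 = 11100010 → 3-byte char #3 = E2 94 B8.
Offset 10: leading byte 0xEC = 11101100 → 3-byte char #4 = EC BA 8C.
Leading byte 0xEC = 11101100 matches 1110xxxx → 3-byte sequence.
Byte 1: 0xEC = 11101100, payload 1100 (4 bits).
Byte 2: 0xBA = 10111010 (10xxxxxx ✓), payload 111010.
Byte 3: 0x8C = 10001100 (10xxxxxx ✓), payload 001100.
Concatenate: 1100111010001100 = 0xCE8C (16 bits → U+CE8C).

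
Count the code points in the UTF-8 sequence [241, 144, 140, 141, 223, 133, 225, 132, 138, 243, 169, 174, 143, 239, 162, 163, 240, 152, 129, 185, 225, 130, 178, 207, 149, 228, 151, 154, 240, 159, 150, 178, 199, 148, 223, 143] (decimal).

12

Byte at offset 0: 0xF1 = 11110001 → 4-byte char (#1). Advance 4.
Byte at offset 4: 0xDF = 11011111 → 2-byte char (#2). Advance 2.
Byte at offset 6: 0xE1 = 11100001 → 3-byte char (#3). Advance 3.
Byte at offset 9: 0xF3 = 11110011 → 4-byte char (#4). Advance 4.
Byte at offset 13: 0xEF = 11101111 → 3-byte char (#5). Advance 3.
Byte at offset 16: 0xF0 = 11110000 → 4-byte char (#6). Advance 4.
Byte at offset 20: 0xE1 = 11100001 → 3-byte char (#7). Advance 3.
Byte at offset 23: 0xCF = 11001111 → 2-byte char (#8). Advance 2.
Byte at offset 25: 0xE4 = 11100100 → 3-byte char (#9). Advance 3.
Byte at offset 28: 0xF0 = 11110000 → 4-byte char (#10). Advance 4.
Byte at offset 32: 0xC7 = 11000111 → 2-byte char (#11). Advance 2.
Byte at offset 34: 0xDF = 11011111 → 2-byte char (#12). Advance 2.
Reached end at offset 36 after 12 code points.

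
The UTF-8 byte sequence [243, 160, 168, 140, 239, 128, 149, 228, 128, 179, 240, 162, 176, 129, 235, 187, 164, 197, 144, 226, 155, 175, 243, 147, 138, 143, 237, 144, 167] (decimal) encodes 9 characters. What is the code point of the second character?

Offset 0: leading byte 0xF3 = 11110011 → 4-byte char #1 = F3 A0 A8 8C.
Offset 4: leading byte 0xEF = 11101111 → 3-byte char #2 = EF 80 95.
Leading byte 0xEF = 11101111 matches 1110xxxx → 3-byte sequence.
Byte 1: 0xEF = 11101111, payload 1111 (4 bits).
Byte 2: 0x80 = 10000000 (10xxxxxx ✓), payload 000000.
Byte 3: 0x95 = 10010101 (10xxxxxx ✓), payload 010101.
Concatenate: 1111000000010101 = 0xF015 (16 bits → U+F015).

U+F015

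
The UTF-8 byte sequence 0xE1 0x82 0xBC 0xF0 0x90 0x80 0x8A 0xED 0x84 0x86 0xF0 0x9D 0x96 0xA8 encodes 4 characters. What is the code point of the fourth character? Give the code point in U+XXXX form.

U+1D5A8

Offset 0: leading byte 0xE1 = 11100001 → 3-byte char #1 = E1 82 BC.
Offset 3: leading byte 0xF0 = 11110000 → 4-byte char #2 = F0 90 80 8A.
Offset 7: leading byte 0xED = 11101101 → 3-byte char #3 = ED 84 86.
Offset 10: leading byte 0xF0 = 11110000 → 4-byte char #4 = F0 9D 96 A8.
Leading byte 0xF0 = 11110000 matches 11110xxx → 4-byte sequence.
Byte 1: 0xF0 = 11110000, payload 000 (3 bits).
Byte 2: 0x9D = 10011101 (10xxxxxx ✓), payload 011101.
Byte 3: 0x96 = 10010110 (10xxxxxx ✓), payload 010110.
Byte 4: 0xA8 = 10101000 (10xxxxxx ✓), payload 101000.
Concatenate: 000011101010110101000 = 0x1D5A8 (21 bits → U+1D5A8).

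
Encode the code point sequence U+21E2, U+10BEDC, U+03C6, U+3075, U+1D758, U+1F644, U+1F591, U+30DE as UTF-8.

E2 87 A2 F4 8B BB 9C CF 86 E3 81 B5 F0 9D 9D 98 F0 9F 99 84 F0 9F 96 91 E3 83 9E

U+21E2: 3-byte form → E2 87 A2.
U+10BEDC: 4-byte form → F4 8B BB 9C.
U+03C6: 2-byte form → CF 86.
U+3075: 3-byte form → E3 81 B5.
U+1D758: 4-byte form → F0 9D 9D 98.
U+1F644: 4-byte form → F0 9F 99 84.
U+1F591: 4-byte form → F0 9F 96 91.
U+30DE: 3-byte form → E3 83 9E.
Concatenated (27 bytes): E2 87 A2 F4 8B BB 9C CF 86 E3 81 B5 F0 9D 9D 98 F0 9F 99 84 F0 9F 96 91 E3 83 9E.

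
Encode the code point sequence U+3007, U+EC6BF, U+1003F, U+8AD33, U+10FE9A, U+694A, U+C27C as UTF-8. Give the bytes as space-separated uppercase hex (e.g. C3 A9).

E3 80 87 F3 AC 9A BF F0 90 80 BF F2 8A B4 B3 F4 8F BA 9A E6 A5 8A EC 89 BC

U+3007: 3-byte form → E3 80 87.
U+EC6BF: 4-byte form → F3 AC 9A BF.
U+1003F: 4-byte form → F0 90 80 BF.
U+8AD33: 4-byte form → F2 8A B4 B3.
U+10FE9A: 4-byte form → F4 8F BA 9A.
U+694A: 3-byte form → E6 A5 8A.
U+C27C: 3-byte form → EC 89 BC.
Concatenated (25 bytes): E3 80 87 F3 AC 9A BF F0 90 80 BF F2 8A B4 B3 F4 8F BA 9A E6 A5 8A EC 89 BC.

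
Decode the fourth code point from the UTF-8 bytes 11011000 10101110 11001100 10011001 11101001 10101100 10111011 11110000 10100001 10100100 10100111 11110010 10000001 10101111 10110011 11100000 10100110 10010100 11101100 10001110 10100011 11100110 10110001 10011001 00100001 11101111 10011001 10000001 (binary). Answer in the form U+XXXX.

U+21927

Offset 0: leading byte 0xD8 = 11011000 → 2-byte char #1 = D8 AE.
Offset 2: leading byte 0xCC = 11001100 → 2-byte char #2 = CC 99.
Offset 4: leading byte 0xE9 = 11101001 → 3-byte char #3 = E9 AC BB.
Offset 7: leading byte 0xF0 = 11110000 → 4-byte char #4 = F0 A1 A4 A7.
Leading byte 0xF0 = 11110000 matches 11110xxx → 4-byte sequence.
Byte 1: 0xF0 = 11110000, payload 000 (3 bits).
Byte 2: 0xA1 = 10100001 (10xxxxxx ✓), payload 100001.
Byte 3: 0xA4 = 10100100 (10xxxxxx ✓), payload 100100.
Byte 4: 0xA7 = 10100111 (10xxxxxx ✓), payload 100111.
Concatenate: 000100001100100100111 = 0x21927 (21 bits → U+21927).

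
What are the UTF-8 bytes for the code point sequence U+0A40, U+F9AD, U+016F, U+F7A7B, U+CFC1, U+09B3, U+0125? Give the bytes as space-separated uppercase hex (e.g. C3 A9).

E0 A9 80 EF A6 AD C5 AF F3 B7 A9 BB EC BF 81 E0 A6 B3 C4 A5

U+0A40: 3-byte form → E0 A9 80.
U+F9AD: 3-byte form → EF A6 AD.
U+016F: 2-byte form → C5 AF.
U+F7A7B: 4-byte form → F3 B7 A9 BB.
U+CFC1: 3-byte form → EC BF 81.
U+09B3: 3-byte form → E0 A6 B3.
U+0125: 2-byte form → C4 A5.
Concatenated (20 bytes): E0 A9 80 EF A6 AD C5 AF F3 B7 A9 BB EC BF 81 E0 A6 B3 C4 A5.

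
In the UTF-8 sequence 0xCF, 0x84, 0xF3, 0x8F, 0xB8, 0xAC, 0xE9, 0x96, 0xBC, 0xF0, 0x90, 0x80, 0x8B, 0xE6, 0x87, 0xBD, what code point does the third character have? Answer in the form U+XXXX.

U+95BC

Offset 0: leading byte 0xCF = 11001111 → 2-byte char #1 = CF 84.
Offset 2: leading byte 0xF3 = 11110011 → 4-byte char #2 = F3 8F B8 AC.
Offset 6: leading byte 0xE9 = 11101001 → 3-byte char #3 = E9 96 BC.
Leading byte 0xE9 = 11101001 matches 1110xxxx → 3-byte sequence.
Byte 1: 0xE9 = 11101001, payload 1001 (4 bits).
Byte 2: 0x96 = 10010110 (10xxxxxx ✓), payload 010110.
Byte 3: 0xBC = 10111100 (10xxxxxx ✓), payload 111100.
Concatenate: 1001010110111100 = 0x95BC (16 bits → U+95BC).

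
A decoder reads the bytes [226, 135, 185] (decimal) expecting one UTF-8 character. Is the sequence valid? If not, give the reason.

Leading byte 0xE2 = 11100010 → 3-byte form.
Continuation bytes 0x87=10000111, 0xB9=10111001 all match 10xxxxxx.
Decoded value 0x21F9 is ≥ 0x800 (shortest form) and not a surrogate.

valid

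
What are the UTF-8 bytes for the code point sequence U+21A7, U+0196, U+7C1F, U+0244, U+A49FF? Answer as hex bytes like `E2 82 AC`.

E2 86 A7 C6 96 E7 B0 9F C9 84 F2 A4 A7 BF

U+21A7: 3-byte form → E2 86 A7.
U+0196: 2-byte form → C6 96.
U+7C1F: 3-byte form → E7 B0 9F.
U+0244: 2-byte form → C9 84.
U+A49FF: 4-byte form → F2 A4 A7 BF.
Concatenated (14 bytes): E2 86 A7 C6 96 E7 B0 9F C9 84 F2 A4 A7 BF.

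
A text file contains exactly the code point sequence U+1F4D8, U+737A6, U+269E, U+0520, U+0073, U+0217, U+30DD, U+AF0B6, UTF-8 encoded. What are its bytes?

F0 9F 93 98 F1 B3 9E A6 E2 9A 9E D4 A0 73 C8 97 E3 83 9D F2 AF 82 B6

U+1F4D8: 4-byte form → F0 9F 93 98.
U+737A6: 4-byte form → F1 B3 9E A6.
U+269E: 3-byte form → E2 9A 9E.
U+0520: 2-byte form → D4 A0.
U+0073: 1-byte form → 73.
U+0217: 2-byte form → C8 97.
U+30DD: 3-byte form → E3 83 9D.
U+AF0B6: 4-byte form → F2 AF 82 B6.
Concatenated (23 bytes): F0 9F 93 98 F1 B3 9E A6 E2 9A 9E D4 A0 73 C8 97 E3 83 9D F2 AF 82 B6.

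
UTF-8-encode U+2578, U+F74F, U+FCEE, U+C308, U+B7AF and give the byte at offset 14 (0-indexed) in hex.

U+2578 → 3-byte form E2 95 B8 at offsets 0–2.
U+F74F → 3-byte form EF 9D 8F at offsets 3–5.
U+FCEE → 3-byte form EF B3 AE at offsets 6–8.
U+C308 → 3-byte form EC 8C 88 at offsets 9–11.
U+B7AF → 3-byte form EB 9E AF at offsets 12–14.
Offset 14 falls in char 5's range; it's byte 3 of EB 9E AF = 0xAF.

0xAF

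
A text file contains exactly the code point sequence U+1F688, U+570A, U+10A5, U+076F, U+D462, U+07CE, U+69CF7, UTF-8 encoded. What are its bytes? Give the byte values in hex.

F0 9F 9A 88 E5 9C 8A E1 82 A5 DD AF ED 91 A2 DF 8E F1 A9 B3 B7

U+1F688: 4-byte form → F0 9F 9A 88.
U+570A: 3-byte form → E5 9C 8A.
U+10A5: 3-byte form → E1 82 A5.
U+076F: 2-byte form → DD AF.
U+D462: 3-byte form → ED 91 A2.
U+07CE: 2-byte form → DF 8E.
U+69CF7: 4-byte form → F1 A9 B3 B7.
Concatenated (21 bytes): F0 9F 9A 88 E5 9C 8A E1 82 A5 DD AF ED 91 A2 DF 8E F1 A9 B3 B7.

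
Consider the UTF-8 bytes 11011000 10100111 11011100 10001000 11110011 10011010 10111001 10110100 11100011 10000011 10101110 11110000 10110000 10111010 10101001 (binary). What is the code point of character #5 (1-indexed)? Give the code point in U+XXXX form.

Offset 0: leading byte 0xD8 = 11011000 → 2-byte char #1 = D8 A7.
Offset 2: leading byte 0xDC = 11011100 → 2-byte char #2 = DC 88.
Offset 4: leading byte 0xF3 = 11110011 → 4-byte char #3 = F3 9A B9 B4.
Offset 8: leading byte 0xE3 = 11100011 → 3-byte char #4 = E3 83 AE.
Offset 11: leading byte 0xF0 = 11110000 → 4-byte char #5 = F0 B0 BA A9.
Leading byte 0xF0 = 11110000 matches 11110xxx → 4-byte sequence.
Byte 1: 0xF0 = 11110000, payload 000 (3 bits).
Byte 2: 0xB0 = 10110000 (10xxxxxx ✓), payload 110000.
Byte 3: 0xBA = 10111010 (10xxxxxx ✓), payload 111010.
Byte 4: 0xA9 = 10101001 (10xxxxxx ✓), payload 101001.
Concatenate: 000110000111010101001 = 0x30EA9 (21 bits → U+30EA9).

U+30EA9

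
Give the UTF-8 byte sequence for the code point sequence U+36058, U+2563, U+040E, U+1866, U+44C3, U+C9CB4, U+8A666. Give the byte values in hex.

U+36058: 4-byte form → F0 B6 81 98.
U+2563: 3-byte form → E2 95 A3.
U+040E: 2-byte form → D0 8E.
U+1866: 3-byte form → E1 A1 A6.
U+44C3: 3-byte form → E4 93 83.
U+C9CB4: 4-byte form → F3 89 B2 B4.
U+8A666: 4-byte form → F2 8A 99 A6.
Concatenated (23 bytes): F0 B6 81 98 E2 95 A3 D0 8E E1 A1 A6 E4 93 83 F3 89 B2 B4 F2 8A 99 A6.

F0 B6 81 98 E2 95 A3 D0 8E E1 A1 A6 E4 93 83 F3 89 B2 B4 F2 8A 99 A6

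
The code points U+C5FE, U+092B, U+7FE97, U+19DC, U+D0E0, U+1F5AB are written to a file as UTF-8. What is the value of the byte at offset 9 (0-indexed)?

0x97

U+C5FE → 3-byte form EC 97 BE at offsets 0–2.
U+092B → 3-byte form E0 A4 AB at offsets 3–5.
U+7FE97 → 4-byte form F1 BF BA 97 at offsets 6–9.
Offset 9 falls in char 3's range; it's byte 4 of F1 BF BA 97 = 0x97.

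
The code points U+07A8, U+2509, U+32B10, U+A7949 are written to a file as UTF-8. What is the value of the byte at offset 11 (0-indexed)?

0xA5

U+07A8 → 2-byte form DE A8 at offsets 0–1.
U+2509 → 3-byte form E2 94 89 at offsets 2–4.
U+32B10 → 4-byte form F0 B2 AC 90 at offsets 5–8.
U+A7949 → 4-byte form F2 A7 A5 89 at offsets 9–12.
Offset 11 falls in char 4's range; it's byte 3 of F2 A7 A5 89 = 0xA5.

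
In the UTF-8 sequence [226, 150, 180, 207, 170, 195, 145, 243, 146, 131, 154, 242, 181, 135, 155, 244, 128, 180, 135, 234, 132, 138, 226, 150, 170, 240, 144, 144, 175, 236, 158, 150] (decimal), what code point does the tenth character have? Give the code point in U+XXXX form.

Offset 0: leading byte 0xE2 = 11100010 → 3-byte char #1 = E2 96 B4.
Offset 3: leading byte 0xCF = 11001111 → 2-byte char #2 = CF AA.
Offset 5: leading byte 0xC3 = 11000011 → 2-byte char #3 = C3 91.
Offset 7: leading byte 0xF3 = 11110011 → 4-byte char #4 = F3 92 83 9A.
Offset 11: leading byte 0xF2 = 11110010 → 4-byte char #5 = F2 B5 87 9B.
Offset 15: leading byte 0xF4 = 11110100 → 4-byte char #6 = F4 80 B4 87.
Offset 19: leading byte 0xEA = 11101010 → 3-byte char #7 = EA 84 8A.
Offset 22: leading byte 0xE2 = 11100010 → 3-byte char #8 = E2 96 AA.
Offset 25: leading byte 0xF0 = 11110000 → 4-byte char #9 = F0 90 90 AF.
Offset 29: leading byte 0xEC = 11101100 → 3-byte char #10 = EC 9E 96.
Leading byte 0xEC = 11101100 matches 1110xxxx → 3-byte sequence.
Byte 1: 0xEC = 11101100, payload 1100 (4 bits).
Byte 2: 0x9E = 10011110 (10xxxxxx ✓), payload 011110.
Byte 3: 0x96 = 10010110 (10xxxxxx ✓), payload 010110.
Concatenate: 1100011110010110 = 0xC796 (16 bits → U+C796).

U+C796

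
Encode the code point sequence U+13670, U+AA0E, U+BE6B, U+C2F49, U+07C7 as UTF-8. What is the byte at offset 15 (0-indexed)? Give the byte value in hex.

0x87

U+13670 → 4-byte form F0 93 99 B0 at offsets 0–3.
U+AA0E → 3-byte form EA A8 8E at offsets 4–6.
U+BE6B → 3-byte form EB B9 AB at offsets 7–9.
U+C2F49 → 4-byte form F3 82 BD 89 at offsets 10–13.
U+07C7 → 2-byte form DF 87 at offsets 14–15.
Offset 15 falls in char 5's range; it's byte 2 of DF 87 = 0x87.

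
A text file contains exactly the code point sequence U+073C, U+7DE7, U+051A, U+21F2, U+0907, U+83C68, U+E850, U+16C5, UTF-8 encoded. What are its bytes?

DC BC E7 B7 A7 D4 9A E2 87 B2 E0 A4 87 F2 83 B1 A8 EE A1 90 E1 9B 85

U+073C: 2-byte form → DC BC.
U+7DE7: 3-byte form → E7 B7 A7.
U+051A: 2-byte form → D4 9A.
U+21F2: 3-byte form → E2 87 B2.
U+0907: 3-byte form → E0 A4 87.
U+83C68: 4-byte form → F2 83 B1 A8.
U+E850: 3-byte form → EE A1 90.
U+16C5: 3-byte form → E1 9B 85.
Concatenated (23 bytes): DC BC E7 B7 A7 D4 9A E2 87 B2 E0 A4 87 F2 83 B1 A8 EE A1 90 E1 9B 85.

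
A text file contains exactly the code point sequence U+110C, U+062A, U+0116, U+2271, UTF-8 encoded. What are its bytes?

E1 84 8C D8 AA C4 96 E2 89 B1

U+110C: 3-byte form → E1 84 8C.
U+062A: 2-byte form → D8 AA.
U+0116: 2-byte form → C4 96.
U+2271: 3-byte form → E2 89 B1.
Concatenated (10 bytes): E1 84 8C D8 AA C4 96 E2 89 B1.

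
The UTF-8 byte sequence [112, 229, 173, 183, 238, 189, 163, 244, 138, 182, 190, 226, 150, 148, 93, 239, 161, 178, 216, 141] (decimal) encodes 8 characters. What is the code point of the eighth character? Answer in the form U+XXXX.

Offset 0: leading byte 0x70 = 01110000 → 1-byte char #1 = 70.
Offset 1: leading byte 0xE5 = 11100101 → 3-byte char #2 = E5 AD B7.
Offset 4: leading byte 0xEE = 11101110 → 3-byte char #3 = EE BD A3.
Offset 7: leading byte 0xF4 = 11110100 → 4-byte char #4 = F4 8A B6 BE.
Offset 11: leading byte 0xE2 = 11100010 → 3-byte char #5 = E2 96 94.
Offset 14: leading byte 0x5D = 01011101 → 1-byte char #6 = 5D.
Offset 15: leading byte 0xEF = 11101111 → 3-byte char #7 = EF A1 B2.
Offset 18: leading byte 0xD8 = 11011000 → 2-byte char #8 = D8 8D.
Leading byte 0xD8 = 11011000 matches 110xxxxx → 2-byte sequence.
Byte 1: 0xD8 = 11011000, payload 11000 (5 bits).
Byte 2: 0x8D = 10001101 (10xxxxxx ✓), payload 001101.
Concatenate: 11000001101 = 0x60D (11 bits → U+060D).

U+060D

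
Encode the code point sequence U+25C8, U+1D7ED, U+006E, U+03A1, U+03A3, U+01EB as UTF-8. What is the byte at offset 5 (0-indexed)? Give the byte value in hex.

0x9F

U+25C8 → 3-byte form E2 97 88 at offsets 0–2.
U+1D7ED → 4-byte form F0 9D 9F AD at offsets 3–6.
Offset 5 falls in char 2's range; it's byte 3 of F0 9D 9F AD = 0x9F.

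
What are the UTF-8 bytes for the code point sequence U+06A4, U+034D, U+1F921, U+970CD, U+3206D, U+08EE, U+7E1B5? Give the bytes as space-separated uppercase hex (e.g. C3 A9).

DA A4 CD 8D F0 9F A4 A1 F2 97 83 8D F0 B2 81 AD E0 A3 AE F1 BE 86 B5

U+06A4: 2-byte form → DA A4.
U+034D: 2-byte form → CD 8D.
U+1F921: 4-byte form → F0 9F A4 A1.
U+970CD: 4-byte form → F2 97 83 8D.
U+3206D: 4-byte form → F0 B2 81 AD.
U+08EE: 3-byte form → E0 A3 AE.
U+7E1B5: 4-byte form → F1 BE 86 B5.
Concatenated (23 bytes): DA A4 CD 8D F0 9F A4 A1 F2 97 83 8D F0 B2 81 AD E0 A3 AE F1 BE 86 B5.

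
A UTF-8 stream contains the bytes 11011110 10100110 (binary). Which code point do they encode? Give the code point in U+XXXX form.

Leading byte 0xDE = 11011110 matches 110xxxxx → 2-byte sequence.
Byte 1: 0xDE = 11011110, payload 11110 (5 bits).
Byte 2: 0xA6 = 10100110 (10xxxxxx ✓), payload 100110.
Concatenate: 11110100110 = 0x7A6 (11 bits → U+07A6).

U+07A6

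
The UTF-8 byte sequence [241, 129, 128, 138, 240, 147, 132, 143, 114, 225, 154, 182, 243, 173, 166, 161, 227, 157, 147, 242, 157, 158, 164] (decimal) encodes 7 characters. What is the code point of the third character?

Offset 0: leading byte 0xF1 = 11110001 → 4-byte char #1 = F1 81 80 8A.
Offset 4: leading byte 0xF0 = 11110000 → 4-byte char #2 = F0 93 84 8F.
Offset 8: leading byte 0x72 = 01110010 → 1-byte char #3 = 72.
Leading byte 0x72 = 01110010 matches 0xxxxxxx → 1-byte sequence.
Byte 1: 0x72 = 01110010, payload 1110010 (7 bits).
Concatenate: 1110010 = 0x72 (7 bits → U+0072).

U+0072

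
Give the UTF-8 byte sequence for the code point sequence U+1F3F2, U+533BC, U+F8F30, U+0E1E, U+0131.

U+1F3F2: 4-byte form → F0 9F 8F B2.
U+533BC: 4-byte form → F1 93 8E BC.
U+F8F30: 4-byte form → F3 B8 BC B0.
U+0E1E: 3-byte form → E0 B8 9E.
U+0131: 2-byte form → C4 B1.
Concatenated (17 bytes): F0 9F 8F B2 F1 93 8E BC F3 B8 BC B0 E0 B8 9E C4 B1.

F0 9F 8F B2 F1 93 8E BC F3 B8 BC B0 E0 B8 9E C4 B1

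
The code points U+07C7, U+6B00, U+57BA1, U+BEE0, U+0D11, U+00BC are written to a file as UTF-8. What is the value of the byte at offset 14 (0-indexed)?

U+07C7 → 2-byte form DF 87 at offsets 0–1.
U+6B00 → 3-byte form E6 AC 80 at offsets 2–4.
U+57BA1 → 4-byte form F1 97 AE A1 at offsets 5–8.
U+BEE0 → 3-byte form EB BB A0 at offsets 9–11.
U+0D11 → 3-byte form E0 B4 91 at offsets 12–14.
Offset 14 falls in char 5's range; it's byte 3 of E0 B4 91 = 0x91.

0x91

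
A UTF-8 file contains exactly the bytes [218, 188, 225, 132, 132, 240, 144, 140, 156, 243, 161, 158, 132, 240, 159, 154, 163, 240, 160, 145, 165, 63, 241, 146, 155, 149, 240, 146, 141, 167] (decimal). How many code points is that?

9

Byte at offset 0: 0xDA = 11011010 → 2-byte char (#1). Advance 2.
Byte at offset 2: 0xE1 = 11100001 → 3-byte char (#2). Advance 3.
Byte at offset 5: 0xF0 = 11110000 → 4-byte char (#3). Advance 4.
Byte at offset 9: 0xF3 = 11110011 → 4-byte char (#4). Advance 4.
Byte at offset 13: 0xF0 = 11110000 → 4-byte char (#5). Advance 4.
Byte at offset 17: 0xF0 = 11110000 → 4-byte char (#6). Advance 4.
Byte at offset 21: 0x3F = 00111111 → 1-byte char (#7). Advance 1.
Byte at offset 22: 0xF1 = 11110001 → 4-byte char (#8). Advance 4.
Byte at offset 26: 0xF0 = 11110000 → 4-byte char (#9). Advance 4.
Reached end at offset 30 after 9 code points.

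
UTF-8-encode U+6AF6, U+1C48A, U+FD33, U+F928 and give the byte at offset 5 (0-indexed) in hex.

U+6AF6 → 3-byte form E6 AB B6 at offsets 0–2.
U+1C48A → 4-byte form F0 9C 92 8A at offsets 3–6.
Offset 5 falls in char 2's range; it's byte 3 of F0 9C 92 8A = 0x92.

0x92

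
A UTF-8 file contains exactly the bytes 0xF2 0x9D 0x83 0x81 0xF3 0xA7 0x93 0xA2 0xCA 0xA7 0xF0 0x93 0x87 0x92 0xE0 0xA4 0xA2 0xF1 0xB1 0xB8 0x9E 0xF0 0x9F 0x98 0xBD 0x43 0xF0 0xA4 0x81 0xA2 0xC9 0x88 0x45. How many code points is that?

Byte at offset 0: 0xF2 = 11110010 → 4-byte char (#1). Advance 4.
Byte at offset 4: 0xF3 = 11110011 → 4-byte char (#2). Advance 4.
Byte at offset 8: 0xCA = 11001010 → 2-byte char (#3). Advance 2.
Byte at offset 10: 0xF0 = 11110000 → 4-byte char (#4). Advance 4.
Byte at offset 14: 0xE0 = 11100000 → 3-byte char (#5). Advance 3.
Byte at offset 17: 0xF1 = 11110001 → 4-byte char (#6). Advance 4.
Byte at offset 21: 0xF0 = 11110000 → 4-byte char (#7). Advance 4.
Byte at offset 25: 0x43 = 01000011 → 1-byte char (#8). Advance 1.
Byte at offset 26: 0xF0 = 11110000 → 4-byte char (#9). Advance 4.
Byte at offset 30: 0xC9 = 11001001 → 2-byte char (#10). Advance 2.
Byte at offset 32: 0x45 = 01000101 → 1-byte char (#11). Advance 1.
Reached end at offset 33 after 11 code points.

11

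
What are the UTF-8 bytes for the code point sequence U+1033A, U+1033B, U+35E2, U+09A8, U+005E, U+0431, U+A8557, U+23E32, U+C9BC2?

U+1033A: 4-byte form → F0 90 8C BA.
U+1033B: 4-byte form → F0 90 8C BB.
U+35E2: 3-byte form → E3 97 A2.
U+09A8: 3-byte form → E0 A6 A8.
U+005E: 1-byte form → 5E.
U+0431: 2-byte form → D0 B1.
U+A8557: 4-byte form → F2 A8 95 97.
U+23E32: 4-byte form → F0 A3 B8 B2.
U+C9BC2: 4-byte form → F3 89 AF 82.
Concatenated (29 bytes): F0 90 8C BA F0 90 8C BB E3 97 A2 E0 A6 A8 5E D0 B1 F2 A8 95 97 F0 A3 B8 B2 F3 89 AF 82.

F0 90 8C BA F0 90 8C BB E3 97 A2 E0 A6 A8 5E D0 B1 F2 A8 95 97 F0 A3 B8 B2 F3 89 AF 82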